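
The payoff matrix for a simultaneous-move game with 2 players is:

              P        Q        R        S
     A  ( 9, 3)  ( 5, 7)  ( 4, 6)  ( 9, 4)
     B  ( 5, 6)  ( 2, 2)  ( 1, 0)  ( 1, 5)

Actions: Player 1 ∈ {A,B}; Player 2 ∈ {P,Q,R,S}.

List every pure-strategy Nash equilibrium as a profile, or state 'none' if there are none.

PSNE = {(A,Q)}

(A,P): not NE [P2→Q gives 7>3]
(A,Q): NE
(A,R): not NE [P2→Q gives 7>6]
(A,S): not NE [P2→Q gives 7>4]
(B,P): not NE [P1→A gives 9>5]
(B,Q): not NE [P1→A gives 5>2; P2→P gives 6>2]
(B,R): not NE [P1→A gives 4>1; P2→P gives 6>0]
(B,S): not NE [P1→A gives 9>1; P2→P gives 6>5]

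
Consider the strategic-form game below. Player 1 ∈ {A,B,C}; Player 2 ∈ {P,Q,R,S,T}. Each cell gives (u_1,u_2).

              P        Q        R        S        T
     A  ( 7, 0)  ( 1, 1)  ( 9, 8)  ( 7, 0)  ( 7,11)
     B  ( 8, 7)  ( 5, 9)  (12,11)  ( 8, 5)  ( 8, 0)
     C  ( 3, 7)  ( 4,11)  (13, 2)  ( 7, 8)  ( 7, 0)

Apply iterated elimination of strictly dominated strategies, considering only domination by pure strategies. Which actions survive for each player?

Remaining: P1:{B,C} P2:{Q,R}

P1 drop A (B beats it: P:8>7 Q:5>1 R:12>9 S:8>7 T:8>7)
P2 drop P (Q beats it: B:9>7 C:11>7)
P2 drop S (Q beats it: B:9>5 C:11>8)
P2 drop T (Q beats it: B:9>0 C:11>0)
P1→{B,C} P2→{Q,R}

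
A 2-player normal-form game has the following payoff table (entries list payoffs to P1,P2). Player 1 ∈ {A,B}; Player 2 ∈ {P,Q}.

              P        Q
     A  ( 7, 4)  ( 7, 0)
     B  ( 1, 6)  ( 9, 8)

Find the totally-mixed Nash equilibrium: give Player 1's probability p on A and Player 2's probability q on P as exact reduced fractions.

P1 mixes 1/3 on A; P2 mixes 1/4 on P

P1 indiff ⇒ q·7+(1-q)·7 = q·1+(1-q)·9 ⇒ q(6) = (1-q)(2) ⇒ q = 1/4
P2 indiff ⇒ p·4+(1-p)·6 = p·0+(1-p)·8 ⇒ p(4) = (1-p)(2) ⇒ p = 1/3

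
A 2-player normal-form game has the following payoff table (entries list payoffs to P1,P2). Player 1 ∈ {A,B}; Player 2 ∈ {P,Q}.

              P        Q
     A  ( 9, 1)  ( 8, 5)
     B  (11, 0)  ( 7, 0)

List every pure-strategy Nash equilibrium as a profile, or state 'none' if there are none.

(A,P): not NE [P1→B gives 11>9; P2→Q gives 5>1]
(A,Q): NE
(B,P): NE
(B,Q): not NE [P1→A gives 8>7]

NE set: (A,Q), (B,P)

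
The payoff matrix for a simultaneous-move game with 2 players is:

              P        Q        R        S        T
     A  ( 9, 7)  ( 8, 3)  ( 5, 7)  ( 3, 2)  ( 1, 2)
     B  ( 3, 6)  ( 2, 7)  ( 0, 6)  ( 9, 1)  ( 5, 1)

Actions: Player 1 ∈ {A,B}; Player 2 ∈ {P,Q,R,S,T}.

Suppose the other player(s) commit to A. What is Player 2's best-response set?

P2 best: {P,R}

u_2(P vs A) = 7
u_2(Q vs A) = 3
u_2(R vs A) = 7
u_2(S vs A) = 2
u_2(T vs A) = 2
max payoff 7 at {P,R}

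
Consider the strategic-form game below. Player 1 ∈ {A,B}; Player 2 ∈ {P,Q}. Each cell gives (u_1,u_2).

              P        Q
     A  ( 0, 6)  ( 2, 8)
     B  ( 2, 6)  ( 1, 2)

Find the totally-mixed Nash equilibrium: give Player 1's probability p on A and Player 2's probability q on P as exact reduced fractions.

P1 indiff ⇒ q·0+(1-q)·2 = q·2+(1-q)·1 ⇒ q(-2) = (1-q)(-1) ⇒ q = 1/3
P2 indiff ⇒ p·6+(1-p)·6 = p·8+(1-p)·2 ⇒ p(-2) = (1-p)(-4) ⇒ p = 2/3

p=2/3, q=1/3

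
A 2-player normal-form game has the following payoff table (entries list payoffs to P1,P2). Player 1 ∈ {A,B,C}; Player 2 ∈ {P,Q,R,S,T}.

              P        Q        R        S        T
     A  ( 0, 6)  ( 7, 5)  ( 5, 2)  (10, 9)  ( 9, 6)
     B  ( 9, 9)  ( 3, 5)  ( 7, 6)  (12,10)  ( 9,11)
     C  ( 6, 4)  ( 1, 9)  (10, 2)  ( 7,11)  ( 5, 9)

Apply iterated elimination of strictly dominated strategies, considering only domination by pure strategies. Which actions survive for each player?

IESDS → P1:{A,B} P2:{S,T}

P2 drop P (S beats it: A:9>6 B:10>9 C:11>4)
P2 drop Q (S beats it: A:9>5 B:10>5 C:11>9)
P2 drop R (S beats it: A:9>2 B:10>6 C:11>2)
P1 drop C (A beats it: S:10>7 T:9>5)
P1→{A,B} P2→{S,T}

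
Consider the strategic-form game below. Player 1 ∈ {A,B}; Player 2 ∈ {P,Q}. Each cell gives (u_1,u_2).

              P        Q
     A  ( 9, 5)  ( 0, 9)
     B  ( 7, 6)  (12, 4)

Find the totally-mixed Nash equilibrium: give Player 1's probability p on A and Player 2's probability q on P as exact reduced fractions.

p=1/3, q=6/7

P1 indiff ⇒ q·9+(1-q)·0 = q·7+(1-q)·12 ⇒ q(2) = (1-q)(12) ⇒ q = 6/7
P2 indiff ⇒ p·5+(1-p)·6 = p·9+(1-p)·4 ⇒ p(-4) = (1-p)(-2) ⇒ p = 1/3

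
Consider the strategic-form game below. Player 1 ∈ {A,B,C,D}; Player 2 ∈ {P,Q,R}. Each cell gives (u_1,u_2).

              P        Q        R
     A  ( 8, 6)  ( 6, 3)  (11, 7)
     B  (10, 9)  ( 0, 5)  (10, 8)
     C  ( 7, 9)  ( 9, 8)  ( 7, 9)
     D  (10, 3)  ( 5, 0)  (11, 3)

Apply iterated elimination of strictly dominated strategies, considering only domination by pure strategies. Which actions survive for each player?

IESDS → P1:{A,B,D} P2:{P,R}

P2 drop Q (P beats it: A:6>3 B:9>5 C:9>8 D:3>0)
P1 drop C (A beats it: P:8>7 R:11>7)
P1→{A,B,D} P2→{P,R}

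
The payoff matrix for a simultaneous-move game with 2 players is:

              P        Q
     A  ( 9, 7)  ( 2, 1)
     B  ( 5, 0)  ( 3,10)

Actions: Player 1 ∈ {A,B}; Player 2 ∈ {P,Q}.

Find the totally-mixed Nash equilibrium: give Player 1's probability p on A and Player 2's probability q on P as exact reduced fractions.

p=5/8, q=1/5

P1 indiff ⇒ q·9+(1-q)·2 = q·5+(1-q)·3 ⇒ q(4) = (1-q)(1) ⇒ q = 1/5
P2 indiff ⇒ p·7+(1-p)·0 = p·1+(1-p)·10 ⇒ p(6) = (1-p)(10) ⇒ p = 5/8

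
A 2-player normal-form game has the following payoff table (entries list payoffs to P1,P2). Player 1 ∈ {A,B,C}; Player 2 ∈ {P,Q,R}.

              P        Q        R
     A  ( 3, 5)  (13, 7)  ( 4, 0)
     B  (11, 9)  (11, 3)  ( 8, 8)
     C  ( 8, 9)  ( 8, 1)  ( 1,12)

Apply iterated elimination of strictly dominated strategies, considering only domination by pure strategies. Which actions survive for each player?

Remaining: P1:{A,B} P2:{P,Q}

P1 drop C (B beats it: P:11>8 Q:11>8 R:8>1)
P2 drop R (P beats it: A:5>0 B:9>8)
P1→{A,B} P2→{P,Q}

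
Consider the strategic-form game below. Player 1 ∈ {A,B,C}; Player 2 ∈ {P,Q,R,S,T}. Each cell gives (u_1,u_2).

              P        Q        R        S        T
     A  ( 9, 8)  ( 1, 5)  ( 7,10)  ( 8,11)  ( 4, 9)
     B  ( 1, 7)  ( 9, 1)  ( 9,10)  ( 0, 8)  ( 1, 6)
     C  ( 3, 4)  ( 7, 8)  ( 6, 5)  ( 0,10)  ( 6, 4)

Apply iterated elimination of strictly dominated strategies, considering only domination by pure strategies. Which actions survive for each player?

Remaining: P1:{A,B} P2:{R,S}

P2 drop P (R beats it: A:10>8 B:10>7 C:5>4)
P2 drop Q (S beats it: A:11>5 B:8>1 C:10>8)
P2 drop T (R beats it: A:10>9 B:10>6 C:5>4)
P1 drop C (A beats it: R:7>6 S:8>0)
P1→{A,B} P2→{R,S}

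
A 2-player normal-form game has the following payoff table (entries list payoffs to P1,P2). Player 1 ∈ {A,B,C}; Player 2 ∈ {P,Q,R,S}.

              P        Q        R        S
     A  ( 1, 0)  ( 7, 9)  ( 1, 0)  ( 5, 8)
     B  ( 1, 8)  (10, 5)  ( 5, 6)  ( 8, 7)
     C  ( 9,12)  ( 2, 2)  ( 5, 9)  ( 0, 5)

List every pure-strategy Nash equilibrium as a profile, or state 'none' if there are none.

(A,P): not NE [P1→C gives 9>1; P2→Q gives 9>0]
(A,Q): not NE [P1→B gives 10>7]
(A,R): not NE [P1→C gives 5>1; P2→Q gives 9>0]
(A,S): not NE [P1→B gives 8>5; P2→Q gives 9>8]
(B,P): not NE [P1→C gives 9>1]
(B,Q): not NE [P2→P gives 8>5]
(B,R): not NE [P2→P gives 8>6]
(B,S): not NE [P2→P gives 8>7]
(C,P): NE
(C,Q): not NE [P1→B gives 10>2; P2→P gives 12>2]
(C,R): not NE [P2→P gives 12>9]
(C,S): not NE [P1→B gives 8>0; P2→P gives 12>5]

Nash profiles: (C,P)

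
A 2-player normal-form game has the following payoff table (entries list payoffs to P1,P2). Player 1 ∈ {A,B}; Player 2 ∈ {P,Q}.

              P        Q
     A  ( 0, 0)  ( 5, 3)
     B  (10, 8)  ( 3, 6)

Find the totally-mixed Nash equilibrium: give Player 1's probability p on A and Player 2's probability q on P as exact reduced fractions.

P1 indiff ⇒ q·0+(1-q)·5 = q·10+(1-q)·3 ⇒ q(-10) = (1-q)(-2) ⇒ q = 1/6
P2 indiff ⇒ p·0+(1-p)·8 = p·3+(1-p)·6 ⇒ p(-3) = (1-p)(-2) ⇒ p = 2/5

(p,q) = (2/5, 1/6)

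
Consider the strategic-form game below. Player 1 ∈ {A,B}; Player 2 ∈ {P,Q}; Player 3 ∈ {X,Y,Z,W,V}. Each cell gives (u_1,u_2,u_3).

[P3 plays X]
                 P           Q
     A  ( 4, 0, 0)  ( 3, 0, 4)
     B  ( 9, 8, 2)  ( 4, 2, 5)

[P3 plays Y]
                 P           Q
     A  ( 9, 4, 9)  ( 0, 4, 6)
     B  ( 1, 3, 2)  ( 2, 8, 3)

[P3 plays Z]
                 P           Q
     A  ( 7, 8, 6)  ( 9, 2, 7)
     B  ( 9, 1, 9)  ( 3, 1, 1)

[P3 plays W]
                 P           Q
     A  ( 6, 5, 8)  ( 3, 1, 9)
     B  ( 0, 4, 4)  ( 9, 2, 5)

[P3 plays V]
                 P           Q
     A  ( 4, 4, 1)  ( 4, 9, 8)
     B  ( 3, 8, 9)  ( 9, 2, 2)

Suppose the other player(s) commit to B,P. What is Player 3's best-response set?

u_3(X vs B,P) = 2
u_3(Y vs B,P) = 2
u_3(Z vs B,P) = 9
u_3(W vs B,P) = 4
u_3(V vs B,P) = 9
max payoff 9 at {Z,V}

BR_3 = {Z,V}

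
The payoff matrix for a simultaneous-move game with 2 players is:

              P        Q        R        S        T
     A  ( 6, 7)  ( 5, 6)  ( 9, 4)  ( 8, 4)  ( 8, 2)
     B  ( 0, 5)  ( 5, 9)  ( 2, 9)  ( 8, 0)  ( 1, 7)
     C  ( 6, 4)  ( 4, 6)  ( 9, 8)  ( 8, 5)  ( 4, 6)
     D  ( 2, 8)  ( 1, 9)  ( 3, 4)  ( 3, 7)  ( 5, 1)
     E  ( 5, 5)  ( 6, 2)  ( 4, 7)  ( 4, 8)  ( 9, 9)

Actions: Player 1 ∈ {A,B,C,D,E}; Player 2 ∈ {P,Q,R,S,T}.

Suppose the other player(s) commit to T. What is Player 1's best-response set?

u_1(A vs T) = 8
u_1(B vs T) = 1
u_1(C vs T) = 4
u_1(D vs T) = 5
u_1(E vs T) = 9
max payoff 9 at {E}

argmax u_1 = {E}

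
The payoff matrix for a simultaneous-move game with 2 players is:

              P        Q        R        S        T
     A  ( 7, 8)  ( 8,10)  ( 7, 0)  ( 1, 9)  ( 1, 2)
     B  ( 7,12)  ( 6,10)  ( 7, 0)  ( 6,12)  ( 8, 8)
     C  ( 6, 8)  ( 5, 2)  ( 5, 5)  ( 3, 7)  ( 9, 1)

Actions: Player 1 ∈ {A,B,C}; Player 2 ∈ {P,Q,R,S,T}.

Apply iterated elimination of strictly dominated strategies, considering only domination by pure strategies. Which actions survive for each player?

Survivors P1:{A,B} P2:{P,Q,S}

P2 drop R (P beats it: A:8>0 B:12>0 C:8>5)
P2 drop T (P beats it: A:8>2 B:12>8 C:8>1)
P1 drop C (B beats it: P:7>6 Q:6>5 S:6>3)
P1→{A,B} P2→{P,Q,S}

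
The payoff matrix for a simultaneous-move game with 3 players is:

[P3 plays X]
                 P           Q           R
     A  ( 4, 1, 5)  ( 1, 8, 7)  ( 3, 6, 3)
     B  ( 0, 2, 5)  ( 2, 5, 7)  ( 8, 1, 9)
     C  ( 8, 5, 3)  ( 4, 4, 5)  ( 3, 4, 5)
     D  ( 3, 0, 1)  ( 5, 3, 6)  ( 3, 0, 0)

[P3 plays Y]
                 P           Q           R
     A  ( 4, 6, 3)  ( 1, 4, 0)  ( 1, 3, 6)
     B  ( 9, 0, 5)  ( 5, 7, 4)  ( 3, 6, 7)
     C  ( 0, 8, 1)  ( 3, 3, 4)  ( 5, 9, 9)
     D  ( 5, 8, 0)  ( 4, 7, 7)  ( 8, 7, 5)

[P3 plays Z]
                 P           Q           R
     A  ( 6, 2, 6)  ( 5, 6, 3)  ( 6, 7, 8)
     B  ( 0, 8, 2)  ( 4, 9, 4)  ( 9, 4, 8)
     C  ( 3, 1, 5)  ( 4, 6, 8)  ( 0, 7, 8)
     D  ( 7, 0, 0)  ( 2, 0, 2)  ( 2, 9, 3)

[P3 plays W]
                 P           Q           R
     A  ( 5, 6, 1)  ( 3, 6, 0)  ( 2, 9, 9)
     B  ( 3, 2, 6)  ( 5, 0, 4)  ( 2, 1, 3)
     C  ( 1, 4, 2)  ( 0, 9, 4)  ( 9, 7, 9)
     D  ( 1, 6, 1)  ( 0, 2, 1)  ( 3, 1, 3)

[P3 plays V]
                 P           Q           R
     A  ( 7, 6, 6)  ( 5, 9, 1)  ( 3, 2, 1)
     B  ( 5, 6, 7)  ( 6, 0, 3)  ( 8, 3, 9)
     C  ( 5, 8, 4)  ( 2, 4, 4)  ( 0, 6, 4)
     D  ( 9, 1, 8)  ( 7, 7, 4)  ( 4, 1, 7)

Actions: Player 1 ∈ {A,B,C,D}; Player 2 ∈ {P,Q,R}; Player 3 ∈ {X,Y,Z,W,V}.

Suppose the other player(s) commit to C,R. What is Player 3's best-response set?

u_3(X vs C,R) = 5
u_3(Y vs C,R) = 9
u_3(Z vs C,R) = 8
u_3(W vs C,R) = 9
u_3(V vs C,R) = 4
max payoff 9 at {Y,W}

P3 best: {Y,W}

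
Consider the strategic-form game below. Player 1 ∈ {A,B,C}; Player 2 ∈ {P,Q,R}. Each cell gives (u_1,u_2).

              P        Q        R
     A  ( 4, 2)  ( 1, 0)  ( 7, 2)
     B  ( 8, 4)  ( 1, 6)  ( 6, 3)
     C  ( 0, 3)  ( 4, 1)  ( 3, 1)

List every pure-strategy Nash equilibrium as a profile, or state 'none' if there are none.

PSNE = {(A,R)}

(A,P): not NE [P1→B gives 8>4]
(A,Q): not NE [P1→C gives 4>1; P2→R gives 2>0]
(A,R): NE
(B,P): not NE [P2→Q gives 6>4]
(B,Q): not NE [P1→C gives 4>1]
(B,R): not NE [P1→A gives 7>6; P2→Q gives 6>3]
(C,P): not NE [P1→B gives 8>0]
(C,Q): not NE [P2→P gives 3>1]
(C,R): not NE [P1→A gives 7>3; P2→P gives 3>1]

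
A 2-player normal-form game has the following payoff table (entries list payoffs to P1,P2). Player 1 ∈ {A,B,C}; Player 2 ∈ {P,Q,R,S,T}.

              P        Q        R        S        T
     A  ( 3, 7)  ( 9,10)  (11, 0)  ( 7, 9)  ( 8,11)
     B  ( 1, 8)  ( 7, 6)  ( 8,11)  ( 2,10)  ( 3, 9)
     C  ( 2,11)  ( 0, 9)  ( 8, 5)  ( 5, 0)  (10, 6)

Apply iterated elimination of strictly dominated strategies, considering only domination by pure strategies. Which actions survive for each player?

P1 drop B (A beats it: P:3>1 Q:9>7 R:11>8 S:7>2 T:8>3)
P2 drop R (P beats it: A:7>0 C:11>5)
P2 drop S (Q beats it: A:10>9 C:9>0)
P1→{A,C} P2→{P,Q,T}

IESDS → P1:{A,C} P2:{P,Q,T}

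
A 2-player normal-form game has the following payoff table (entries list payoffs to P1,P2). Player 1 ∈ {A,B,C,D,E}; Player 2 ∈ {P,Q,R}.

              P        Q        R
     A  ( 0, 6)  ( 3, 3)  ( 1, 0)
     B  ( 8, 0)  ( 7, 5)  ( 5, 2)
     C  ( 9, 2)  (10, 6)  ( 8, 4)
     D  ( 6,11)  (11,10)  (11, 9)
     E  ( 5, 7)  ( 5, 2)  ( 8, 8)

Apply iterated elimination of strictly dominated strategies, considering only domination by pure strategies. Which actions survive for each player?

Remaining: P1:{C,D} P2:{P,Q}

P1 drop A (B beats it: P:8>0 Q:7>3 R:5>1)
P1 drop B (C beats it: P:9>8 Q:10>7 R:8>5)
P1 drop E (D beats it: P:6>5 Q:11>5 R:11>8)
P2 drop R (Q beats it: C:6>4 D:10>9)
P1→{C,D} P2→{P,Q}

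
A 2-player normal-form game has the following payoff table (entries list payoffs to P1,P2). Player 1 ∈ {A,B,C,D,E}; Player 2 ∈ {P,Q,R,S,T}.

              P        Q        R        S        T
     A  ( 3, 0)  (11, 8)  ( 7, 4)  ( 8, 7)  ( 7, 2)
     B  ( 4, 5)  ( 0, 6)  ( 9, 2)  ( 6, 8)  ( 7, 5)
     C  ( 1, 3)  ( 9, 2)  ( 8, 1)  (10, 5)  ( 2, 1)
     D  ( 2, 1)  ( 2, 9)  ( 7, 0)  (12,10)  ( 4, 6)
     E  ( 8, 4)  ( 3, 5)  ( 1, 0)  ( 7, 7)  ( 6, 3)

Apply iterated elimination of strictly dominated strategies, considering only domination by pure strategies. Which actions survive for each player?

Remaining: P1:{A,C,D} P2:{Q,S}

P2 drop P (S beats it: A:7>0 B:8>5 C:5>3 D:10>1 E:7>4)
P1 drop E (A beats it: Q:11>3 R:7>1 S:8>7 T:7>6)
P2 drop R (Q beats it: A:8>4 B:6>2 C:2>1 D:9>0)
P2 drop T (Q beats it: A:8>2 B:6>5 C:2>1 D:9>6)
P1 drop B (A beats it: Q:11>0 S:8>6)
P1→{A,C,D} P2→{Q,S}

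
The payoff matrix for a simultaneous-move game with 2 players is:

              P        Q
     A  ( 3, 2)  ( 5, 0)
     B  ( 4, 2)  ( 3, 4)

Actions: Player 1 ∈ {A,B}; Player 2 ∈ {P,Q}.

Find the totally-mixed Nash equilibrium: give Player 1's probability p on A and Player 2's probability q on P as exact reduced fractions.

p=1/2, q=2/3

P1 indiff ⇒ q·3+(1-q)·5 = q·4+(1-q)·3 ⇒ q(-1) = (1-q)(-2) ⇒ q = 2/3
P2 indiff ⇒ p·2+(1-p)·2 = p·0+(1-p)·4 ⇒ p(2) = (1-p)(2) ⇒ p = 1/2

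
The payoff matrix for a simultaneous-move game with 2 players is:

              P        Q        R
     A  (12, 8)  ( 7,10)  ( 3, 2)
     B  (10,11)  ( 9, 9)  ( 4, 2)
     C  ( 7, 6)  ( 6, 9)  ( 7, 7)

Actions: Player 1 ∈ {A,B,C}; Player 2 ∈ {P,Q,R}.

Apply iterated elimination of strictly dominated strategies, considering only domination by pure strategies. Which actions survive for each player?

Survivors P1:{A,B} P2:{P,Q}

P2 drop R (Q beats it: A:10>2 B:9>2 C:9>7)
P1 drop C (A beats it: P:12>7 Q:7>6)
P1→{A,B} P2→{P,Q}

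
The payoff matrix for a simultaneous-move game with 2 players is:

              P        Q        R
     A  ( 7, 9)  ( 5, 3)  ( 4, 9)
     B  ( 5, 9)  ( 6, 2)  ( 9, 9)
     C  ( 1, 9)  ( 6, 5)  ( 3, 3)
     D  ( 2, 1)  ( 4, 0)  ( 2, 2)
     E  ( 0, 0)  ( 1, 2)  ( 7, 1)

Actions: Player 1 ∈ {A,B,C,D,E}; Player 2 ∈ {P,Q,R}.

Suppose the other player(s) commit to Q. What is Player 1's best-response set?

u_1(A vs Q) = 5
u_1(B vs Q) = 6
u_1(C vs Q) = 6
u_1(D vs Q) = 4
u_1(E vs Q) = 1
max payoff 6 at {B,C}

P1 best: {B,C}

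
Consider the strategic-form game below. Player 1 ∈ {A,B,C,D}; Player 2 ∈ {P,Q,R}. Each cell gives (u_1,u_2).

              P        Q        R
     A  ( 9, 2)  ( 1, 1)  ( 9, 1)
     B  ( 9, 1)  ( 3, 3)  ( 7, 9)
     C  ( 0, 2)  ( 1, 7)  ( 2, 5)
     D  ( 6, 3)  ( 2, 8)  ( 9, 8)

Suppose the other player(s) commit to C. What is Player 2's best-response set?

BR_2 = {Q}

u_2(P vs C) = 2
u_2(Q vs C) = 7
u_2(R vs C) = 5
max payoff 7 at {Q}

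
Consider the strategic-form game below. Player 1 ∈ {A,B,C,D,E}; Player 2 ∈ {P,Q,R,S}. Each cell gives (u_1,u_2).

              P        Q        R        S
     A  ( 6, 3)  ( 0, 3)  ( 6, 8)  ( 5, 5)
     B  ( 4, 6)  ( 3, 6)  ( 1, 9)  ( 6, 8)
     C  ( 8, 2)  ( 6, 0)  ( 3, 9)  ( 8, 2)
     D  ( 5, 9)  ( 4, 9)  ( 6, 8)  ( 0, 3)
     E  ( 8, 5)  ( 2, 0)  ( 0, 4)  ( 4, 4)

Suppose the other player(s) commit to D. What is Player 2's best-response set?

u_2(P vs D) = 9
u_2(Q vs D) = 9
u_2(R vs D) = 8
u_2(S vs D) = 3
max payoff 9 at {P,Q}

BR_2 = {P,Q}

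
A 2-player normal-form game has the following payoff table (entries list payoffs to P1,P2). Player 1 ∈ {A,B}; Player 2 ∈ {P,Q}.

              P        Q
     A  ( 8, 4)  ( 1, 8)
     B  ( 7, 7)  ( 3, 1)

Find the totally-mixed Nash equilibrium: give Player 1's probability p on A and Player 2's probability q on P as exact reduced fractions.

P1 indiff ⇒ q·8+(1-q)·1 = q·7+(1-q)·3 ⇒ q(1) = (1-q)(2) ⇒ q = 2/3
P2 indiff ⇒ p·4+(1-p)·7 = p·8+(1-p)·1 ⇒ p(-4) = (1-p)(-6) ⇒ p = 3/5

(p,q) = (3/5, 2/3)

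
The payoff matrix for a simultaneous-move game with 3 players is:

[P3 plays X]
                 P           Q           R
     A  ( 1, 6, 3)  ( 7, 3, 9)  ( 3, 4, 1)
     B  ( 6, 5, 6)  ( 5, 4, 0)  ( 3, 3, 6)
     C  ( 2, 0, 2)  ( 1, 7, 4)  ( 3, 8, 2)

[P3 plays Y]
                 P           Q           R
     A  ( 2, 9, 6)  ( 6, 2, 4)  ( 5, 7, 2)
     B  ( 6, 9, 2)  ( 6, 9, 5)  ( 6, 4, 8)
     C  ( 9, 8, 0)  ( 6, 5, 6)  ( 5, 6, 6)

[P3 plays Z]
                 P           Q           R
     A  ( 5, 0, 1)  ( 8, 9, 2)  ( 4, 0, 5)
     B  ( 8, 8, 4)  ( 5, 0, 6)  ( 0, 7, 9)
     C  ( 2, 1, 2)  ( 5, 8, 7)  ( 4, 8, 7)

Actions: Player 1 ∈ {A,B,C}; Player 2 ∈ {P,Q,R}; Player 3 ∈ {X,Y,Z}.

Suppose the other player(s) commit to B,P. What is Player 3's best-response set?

argmax u_3 = {X}

u_3(X vs B,P) = 6
u_3(Y vs B,P) = 2
u_3(Z vs B,P) = 4
max payoff 6 at {X}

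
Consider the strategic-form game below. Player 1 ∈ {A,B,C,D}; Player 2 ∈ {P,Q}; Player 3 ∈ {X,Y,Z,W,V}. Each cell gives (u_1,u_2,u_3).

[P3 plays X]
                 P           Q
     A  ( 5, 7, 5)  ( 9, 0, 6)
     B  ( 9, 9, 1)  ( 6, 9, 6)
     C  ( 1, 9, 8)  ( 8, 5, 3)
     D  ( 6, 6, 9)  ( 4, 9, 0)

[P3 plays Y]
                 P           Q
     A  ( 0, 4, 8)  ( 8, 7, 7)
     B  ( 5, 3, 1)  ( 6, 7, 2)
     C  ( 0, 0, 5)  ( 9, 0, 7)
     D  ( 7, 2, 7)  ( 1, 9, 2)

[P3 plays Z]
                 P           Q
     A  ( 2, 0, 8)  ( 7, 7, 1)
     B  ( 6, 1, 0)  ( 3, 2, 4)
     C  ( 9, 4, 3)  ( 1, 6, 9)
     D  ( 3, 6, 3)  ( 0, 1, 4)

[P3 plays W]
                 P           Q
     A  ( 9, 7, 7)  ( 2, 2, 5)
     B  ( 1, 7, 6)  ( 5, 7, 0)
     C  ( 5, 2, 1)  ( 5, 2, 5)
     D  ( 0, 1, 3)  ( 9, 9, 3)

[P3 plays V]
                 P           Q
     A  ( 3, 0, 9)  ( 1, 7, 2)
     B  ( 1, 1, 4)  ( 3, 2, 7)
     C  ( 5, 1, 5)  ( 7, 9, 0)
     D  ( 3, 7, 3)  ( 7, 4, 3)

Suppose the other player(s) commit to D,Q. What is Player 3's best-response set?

u_3(X vs D,Q) = 0
u_3(Y vs D,Q) = 2
u_3(Z vs D,Q) = 4
u_3(W vs D,Q) = 3
u_3(V vs D,Q) = 3
max payoff 4 at {Z}

argmax u_3 = {Z}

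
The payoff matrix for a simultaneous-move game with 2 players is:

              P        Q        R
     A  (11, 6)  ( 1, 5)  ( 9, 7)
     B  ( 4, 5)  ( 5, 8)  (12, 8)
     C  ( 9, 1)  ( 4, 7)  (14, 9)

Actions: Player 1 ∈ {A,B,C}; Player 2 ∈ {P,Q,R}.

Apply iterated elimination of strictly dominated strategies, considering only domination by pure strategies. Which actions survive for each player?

IESDS → P1:{B,C} P2:{Q,R}

P2 drop P (R beats it: A:7>6 B:8>5 C:9>1)
P1 drop A (B beats it: Q:5>1 R:12>9)
P1→{B,C} P2→{Q,R}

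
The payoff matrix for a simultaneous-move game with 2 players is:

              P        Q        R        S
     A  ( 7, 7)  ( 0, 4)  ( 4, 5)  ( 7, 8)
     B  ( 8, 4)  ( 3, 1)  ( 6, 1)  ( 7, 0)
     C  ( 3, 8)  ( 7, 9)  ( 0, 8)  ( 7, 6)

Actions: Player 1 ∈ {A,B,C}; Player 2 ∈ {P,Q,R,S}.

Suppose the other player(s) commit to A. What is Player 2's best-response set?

u_2(P vs A) = 7
u_2(Q vs A) = 4
u_2(R vs A) = 5
u_2(S vs A) = 8
max payoff 8 at {S}

P2 best: {S}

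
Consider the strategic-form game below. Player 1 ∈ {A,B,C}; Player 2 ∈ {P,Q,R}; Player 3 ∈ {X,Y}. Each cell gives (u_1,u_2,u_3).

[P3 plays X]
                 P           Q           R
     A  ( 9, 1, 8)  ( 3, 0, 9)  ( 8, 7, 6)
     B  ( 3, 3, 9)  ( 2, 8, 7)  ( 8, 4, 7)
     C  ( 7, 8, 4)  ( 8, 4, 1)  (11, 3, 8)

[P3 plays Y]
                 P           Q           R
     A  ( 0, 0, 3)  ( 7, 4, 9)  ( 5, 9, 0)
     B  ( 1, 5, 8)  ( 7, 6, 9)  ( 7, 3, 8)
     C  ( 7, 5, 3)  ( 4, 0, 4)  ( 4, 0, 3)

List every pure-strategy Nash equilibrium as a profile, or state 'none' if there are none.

PSNE = {(B,Q,Y)}

(A,P,X): not NE [P2→R gives 7>1]
(A,P,Y): not NE [P1→C gives 7>0; P2→R gives 9>0; P3→X gives 8>3]
(A,Q,X): not NE [P1→C gives 8>3; P2→R gives 7>0]
(A,Q,Y): not NE [P2→R gives 9>4]
(A,R,X): not NE [P1→C gives 11>8]
(A,R,Y): not NE [P1→B gives 7>5; P3→X gives 6>0]
(B,P,X): not NE [P1→A gives 9>3; P2→Q gives 8>3]
(B,P,Y): not NE [P1→C gives 7>1; P2→Q gives 6>5; P3→X gives 9>8]
(B,Q,X): not NE [P1→C gives 8>2; P3→Y gives 9>7]
(B,Q,Y): NE
(B,R,X): not NE [P1→C gives 11>8; P2→Q gives 8>4; P3→Y gives 8>7]
(B,R,Y): not NE [P2→Q gives 6>3]
(C,P,X): not NE [P1→A gives 9>7]
(C,P,Y): not NE [P3→X gives 4>3]
(C,Q,X): not NE [P2→P gives 8>4; P3→Y gives 4>1]
(C,Q,Y): not NE [P1→B gives 7>4; P2→P gives 5>0]
(C,R,X): not NE [P2→P gives 8>3]
(C,R,Y): not NE [P1→B gives 7>4; P2→P gives 5>0; P3→X gives 8>3]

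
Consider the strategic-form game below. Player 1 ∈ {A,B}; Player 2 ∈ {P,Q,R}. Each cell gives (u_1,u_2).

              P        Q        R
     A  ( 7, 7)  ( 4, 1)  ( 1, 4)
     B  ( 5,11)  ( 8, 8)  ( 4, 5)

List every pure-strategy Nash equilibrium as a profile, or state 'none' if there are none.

(A,P): NE
(A,Q): not NE [P1→B gives 8>4; P2→P gives 7>1]
(A,R): not NE [P1→B gives 4>1; P2→P gives 7>4]
(B,P): not NE [P1→A gives 7>5]
(B,Q): not NE [P2→P gives 11>8]
(B,R): not NE [P2→P gives 11>5]

NE set: (A,P)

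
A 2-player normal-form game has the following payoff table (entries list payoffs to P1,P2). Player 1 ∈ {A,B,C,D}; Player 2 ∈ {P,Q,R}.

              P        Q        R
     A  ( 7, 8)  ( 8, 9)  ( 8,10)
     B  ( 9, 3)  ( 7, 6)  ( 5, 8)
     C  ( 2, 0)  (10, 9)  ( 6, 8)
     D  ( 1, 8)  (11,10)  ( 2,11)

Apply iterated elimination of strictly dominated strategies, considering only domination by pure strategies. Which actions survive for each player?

IESDS → P1:{A,C,D} P2:{Q,R}

P2 drop P (Q beats it: A:9>8 B:6>3 C:9>0 D:10>8)
P1 drop B (A beats it: Q:8>7 R:8>5)
P1→{A,C,D} P2→{Q,R}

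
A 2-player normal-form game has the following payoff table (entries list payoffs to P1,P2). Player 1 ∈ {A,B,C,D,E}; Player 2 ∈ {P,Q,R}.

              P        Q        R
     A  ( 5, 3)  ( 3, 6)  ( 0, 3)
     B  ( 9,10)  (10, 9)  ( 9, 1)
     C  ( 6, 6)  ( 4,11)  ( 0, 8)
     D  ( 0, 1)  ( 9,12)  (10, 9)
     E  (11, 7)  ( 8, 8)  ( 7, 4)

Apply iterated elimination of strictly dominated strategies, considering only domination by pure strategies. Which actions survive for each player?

Survivors P1:{B,E} P2:{P,Q}

P1 drop A (B beats it: P:9>5 Q:10>3 R:9>0)
P1 drop C (B beats it: P:9>6 Q:10>4 R:9>0)
P2 drop R (Q beats it: B:9>1 D:12>9 E:8>4)
P1 drop D (B beats it: P:9>0 Q:10>9)
P1→{B,E} P2→{P,Q}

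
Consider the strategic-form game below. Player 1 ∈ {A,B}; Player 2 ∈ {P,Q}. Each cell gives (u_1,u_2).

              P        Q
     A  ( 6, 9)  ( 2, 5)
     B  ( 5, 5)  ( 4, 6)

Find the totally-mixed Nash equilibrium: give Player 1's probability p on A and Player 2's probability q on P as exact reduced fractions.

P1 indiff ⇒ q·6+(1-q)·2 = q·5+(1-q)·4 ⇒ q(1) = (1-q)(2) ⇒ q = 2/3
P2 indiff ⇒ p·9+(1-p)·5 = p·5+(1-p)·6 ⇒ p(4) = (1-p)(1) ⇒ p = 1/5

P1 mixes 1/5 on A; P2 mixes 2/3 on P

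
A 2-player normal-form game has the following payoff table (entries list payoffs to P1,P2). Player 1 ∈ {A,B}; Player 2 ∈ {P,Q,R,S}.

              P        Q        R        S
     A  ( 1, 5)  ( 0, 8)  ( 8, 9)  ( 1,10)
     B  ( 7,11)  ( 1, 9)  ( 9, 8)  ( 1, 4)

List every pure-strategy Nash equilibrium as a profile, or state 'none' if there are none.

PSNE = {(A,S), (B,P)}

(A,P): not NE [P1→B gives 7>1; P2→S gives 10>5]
(A,Q): not NE [P1→B gives 1>0; P2→S gives 10>8]
(A,R): not NE [P1→B gives 9>8; P2→S gives 10>9]
(A,S): NE
(B,P): NE
(B,Q): not NE [P2→P gives 11>9]
(B,R): not NE [P2→P gives 11>8]
(B,S): not NE [P2→P gives 11>4]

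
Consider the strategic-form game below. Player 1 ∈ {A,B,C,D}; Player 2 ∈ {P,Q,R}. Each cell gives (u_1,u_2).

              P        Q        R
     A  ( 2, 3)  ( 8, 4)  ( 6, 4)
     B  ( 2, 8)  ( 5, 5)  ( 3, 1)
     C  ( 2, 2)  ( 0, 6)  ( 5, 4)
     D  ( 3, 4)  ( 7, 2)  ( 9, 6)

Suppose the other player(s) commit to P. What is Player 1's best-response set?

argmax u_1 = {D}

u_1(A vs P) = 2
u_1(B vs P) = 2
u_1(C vs P) = 2
u_1(D vs P) = 3
max payoff 3 at {D}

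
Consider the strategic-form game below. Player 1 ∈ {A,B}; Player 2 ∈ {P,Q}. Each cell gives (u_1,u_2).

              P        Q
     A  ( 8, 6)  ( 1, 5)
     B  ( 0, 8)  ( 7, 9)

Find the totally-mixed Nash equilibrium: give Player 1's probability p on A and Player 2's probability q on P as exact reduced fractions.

P1 indiff ⇒ q·8+(1-q)·1 = q·0+(1-q)·7 ⇒ q(8) = (1-q)(6) ⇒ q = 3/7
P2 indiff ⇒ p·6+(1-p)·8 = p·5+(1-p)·9 ⇒ p(1) = (1-p)(1) ⇒ p = 1/2

P1 mixes 1/2 on A; P2 mixes 3/7 on P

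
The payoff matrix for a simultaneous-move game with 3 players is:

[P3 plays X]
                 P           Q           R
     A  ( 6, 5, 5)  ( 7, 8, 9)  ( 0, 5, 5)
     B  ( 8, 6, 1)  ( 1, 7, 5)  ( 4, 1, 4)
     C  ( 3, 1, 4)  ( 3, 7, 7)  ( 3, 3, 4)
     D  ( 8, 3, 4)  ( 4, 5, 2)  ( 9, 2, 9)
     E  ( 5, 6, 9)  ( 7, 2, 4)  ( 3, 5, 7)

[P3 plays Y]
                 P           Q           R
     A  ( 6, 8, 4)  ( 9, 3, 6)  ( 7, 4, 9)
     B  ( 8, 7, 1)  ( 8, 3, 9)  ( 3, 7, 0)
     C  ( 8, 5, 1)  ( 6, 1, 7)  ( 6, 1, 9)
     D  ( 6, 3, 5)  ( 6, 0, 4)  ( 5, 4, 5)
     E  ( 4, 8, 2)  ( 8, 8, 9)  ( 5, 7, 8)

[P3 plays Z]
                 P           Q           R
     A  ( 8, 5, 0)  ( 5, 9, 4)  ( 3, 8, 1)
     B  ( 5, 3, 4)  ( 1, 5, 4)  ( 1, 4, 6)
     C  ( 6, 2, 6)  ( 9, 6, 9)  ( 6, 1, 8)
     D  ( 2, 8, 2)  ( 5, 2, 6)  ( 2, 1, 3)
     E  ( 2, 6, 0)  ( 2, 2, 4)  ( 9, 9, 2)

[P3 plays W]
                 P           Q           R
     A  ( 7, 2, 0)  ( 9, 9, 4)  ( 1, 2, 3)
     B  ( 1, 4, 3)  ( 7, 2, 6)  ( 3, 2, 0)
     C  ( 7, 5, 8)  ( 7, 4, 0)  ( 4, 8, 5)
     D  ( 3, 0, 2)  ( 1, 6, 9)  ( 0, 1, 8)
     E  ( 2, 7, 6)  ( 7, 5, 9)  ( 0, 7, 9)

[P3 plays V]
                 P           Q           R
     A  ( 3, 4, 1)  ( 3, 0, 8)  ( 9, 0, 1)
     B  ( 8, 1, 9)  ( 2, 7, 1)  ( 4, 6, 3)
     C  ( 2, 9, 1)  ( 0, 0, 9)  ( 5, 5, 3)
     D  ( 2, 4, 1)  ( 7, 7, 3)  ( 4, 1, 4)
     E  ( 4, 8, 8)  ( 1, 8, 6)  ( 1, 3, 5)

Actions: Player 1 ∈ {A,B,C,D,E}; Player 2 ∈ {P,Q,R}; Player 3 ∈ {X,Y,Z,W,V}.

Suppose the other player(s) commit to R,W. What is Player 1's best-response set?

BR_1 = {C}

u_1(A vs R,W) = 1
u_1(B vs R,W) = 3
u_1(C vs R,W) = 4
u_1(D vs R,W) = 0
u_1(E vs R,W) = 0
max payoff 4 at {C}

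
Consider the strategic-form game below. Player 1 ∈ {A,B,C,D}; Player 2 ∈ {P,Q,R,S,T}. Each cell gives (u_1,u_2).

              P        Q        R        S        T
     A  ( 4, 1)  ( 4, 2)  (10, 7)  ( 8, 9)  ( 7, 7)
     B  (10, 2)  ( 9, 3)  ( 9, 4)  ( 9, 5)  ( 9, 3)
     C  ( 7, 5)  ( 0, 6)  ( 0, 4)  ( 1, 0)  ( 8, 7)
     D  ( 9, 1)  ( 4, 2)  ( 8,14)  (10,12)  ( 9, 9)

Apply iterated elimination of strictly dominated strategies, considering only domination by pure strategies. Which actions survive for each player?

P1 drop C (B beats it: P:10>7 Q:9>0 R:9>0 S:9>1 T:9>8)
P2 drop P (Q beats it: A:2>1 B:3>2 D:2>1)
P2 drop Q (R beats it: A:7>2 B:4>3 D:14>2)
P2 drop T (S beats it: A:9>7 B:5>3 D:12>9)
P1→{A,B,D} P2→{R,S}

Survivors P1:{A,B,D} P2:{R,S}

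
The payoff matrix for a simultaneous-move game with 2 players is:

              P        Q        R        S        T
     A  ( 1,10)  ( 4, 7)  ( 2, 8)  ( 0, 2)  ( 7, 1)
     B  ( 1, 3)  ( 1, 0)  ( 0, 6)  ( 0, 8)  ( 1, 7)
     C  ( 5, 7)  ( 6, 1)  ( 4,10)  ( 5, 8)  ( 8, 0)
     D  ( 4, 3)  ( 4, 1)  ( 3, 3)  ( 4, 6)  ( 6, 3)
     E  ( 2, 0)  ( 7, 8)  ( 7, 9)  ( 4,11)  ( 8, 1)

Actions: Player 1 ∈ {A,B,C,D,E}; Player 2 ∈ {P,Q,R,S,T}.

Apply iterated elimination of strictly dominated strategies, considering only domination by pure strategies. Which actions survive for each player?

Survivors P1:{C,E} P2:{R,S}

P1 drop A (C beats it: P:5>1 Q:6>4 R:4>2 S:5>0 T:8>7)
P1 drop B (C beats it: P:5>1 Q:6>1 R:4>0 S:5>0 T:8>1)
P1 drop D (C beats it: P:5>4 Q:6>4 R:4>3 S:5>4 T:8>6)
P2 drop P (R beats it: C:10>7 E:9>0)
P2 drop Q (R beats it: C:10>1 E:9>8)
P2 drop T (R beats it: C:10>0 E:9>1)
P1→{C,E} P2→{R,S}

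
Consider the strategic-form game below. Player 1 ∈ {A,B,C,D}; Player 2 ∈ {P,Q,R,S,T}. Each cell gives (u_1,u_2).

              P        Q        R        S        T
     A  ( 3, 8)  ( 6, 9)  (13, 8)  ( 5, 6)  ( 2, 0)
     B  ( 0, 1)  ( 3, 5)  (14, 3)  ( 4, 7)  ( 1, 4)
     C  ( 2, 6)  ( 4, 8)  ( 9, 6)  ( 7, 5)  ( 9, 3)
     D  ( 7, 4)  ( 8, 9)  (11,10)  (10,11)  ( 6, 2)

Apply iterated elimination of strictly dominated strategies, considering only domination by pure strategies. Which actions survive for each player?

P2 drop P (Q beats it: A:9>8 B:5>1 C:8>6 D:9>4)
P2 drop T (Q beats it: A:9>0 B:5>4 C:8>3 D:9>2)
P1 drop C (D beats it: Q:8>4 R:11>9 S:10>7)
P1→{A,B,D} P2→{Q,R,S}

Remaining: P1:{A,B,D} P2:{Q,R,S}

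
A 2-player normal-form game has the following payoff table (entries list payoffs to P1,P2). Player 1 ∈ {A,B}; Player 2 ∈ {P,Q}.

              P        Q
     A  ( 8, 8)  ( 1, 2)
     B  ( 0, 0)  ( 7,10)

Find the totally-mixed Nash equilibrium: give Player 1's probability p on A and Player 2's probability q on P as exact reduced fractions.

(p,q) = (5/8, 3/7)

P1 indiff ⇒ q·8+(1-q)·1 = q·0+(1-q)·7 ⇒ q(8) = (1-q)(6) ⇒ q = 3/7
P2 indiff ⇒ p·8+(1-p)·0 = p·2+(1-p)·10 ⇒ p(6) = (1-p)(10) ⇒ p = 5/8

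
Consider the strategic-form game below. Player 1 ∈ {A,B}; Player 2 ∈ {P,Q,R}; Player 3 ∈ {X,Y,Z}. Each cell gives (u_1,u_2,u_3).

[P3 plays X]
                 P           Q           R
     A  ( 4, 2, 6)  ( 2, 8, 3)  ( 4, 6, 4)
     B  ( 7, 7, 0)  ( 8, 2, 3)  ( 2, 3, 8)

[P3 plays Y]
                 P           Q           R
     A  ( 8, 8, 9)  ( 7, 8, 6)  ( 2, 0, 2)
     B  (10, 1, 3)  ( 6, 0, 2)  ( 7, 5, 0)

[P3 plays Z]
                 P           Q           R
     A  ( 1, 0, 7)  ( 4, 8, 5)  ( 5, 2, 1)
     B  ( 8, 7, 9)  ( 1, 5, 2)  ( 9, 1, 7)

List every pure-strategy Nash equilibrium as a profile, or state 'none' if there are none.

(A,P,X): not NE [P1→B gives 7>4; P2→Q gives 8>2; P3→Y gives 9>6]
(A,P,Y): not NE [P1→B gives 10>8]
(A,P,Z): not NE [P1→B gives 8>1; P2→Q gives 8>0; P3→Y gives 9>7]
(A,Q,X): not NE [P1→B gives 8>2; P3→Y gives 6>3]
(A,Q,Y): NE
(A,Q,Z): not NE [P3→Y gives 6>5]
(A,R,X): not NE [P2→Q gives 8>6]
(A,R,Y): not NE [P1→B gives 7>2; P2→Q gives 8>0; P3→X gives 4>2]
(A,R,Z): not NE [P1→B gives 9>5; P2→Q gives 8>2; P3→X gives 4>1]
(B,P,X): not NE [P3→Z gives 9>0]
(B,P,Y): not NE [P2→R gives 5>1; P3→Z gives 9>3]
(B,P,Z): NE
(B,Q,X): not NE [P2→P gives 7>2]
(B,Q,Y): not NE [P1→A gives 7>6; P2→R gives 5>0; P3→X gives 3>2]
(B,Q,Z): not NE [P1→A gives 4>1; P2→P gives 7>5; P3→X gives 3>2]
(B,R,X): not NE [P1→A gives 4>2; P2→P gives 7>3]
(B,R,Y): not NE [P3→X gives 8>0]
(B,R,Z): not NE [P2→P gives 7>1; P3→X gives 8>7]

NE set: (A,Q,Y), (B,P,Z)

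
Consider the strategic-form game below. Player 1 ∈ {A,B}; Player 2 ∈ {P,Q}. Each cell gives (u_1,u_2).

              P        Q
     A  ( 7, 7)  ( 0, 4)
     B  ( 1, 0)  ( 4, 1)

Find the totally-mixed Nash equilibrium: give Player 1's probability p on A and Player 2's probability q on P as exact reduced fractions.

P1 mixes 1/4 on A; P2 mixes 2/5 on P

P1 indiff ⇒ q·7+(1-q)·0 = q·1+(1-q)·4 ⇒ q(6) = (1-q)(4) ⇒ q = 2/5
P2 indiff ⇒ p·7+(1-p)·0 = p·4+(1-p)·1 ⇒ p(3) = (1-p)(1) ⇒ p = 1/4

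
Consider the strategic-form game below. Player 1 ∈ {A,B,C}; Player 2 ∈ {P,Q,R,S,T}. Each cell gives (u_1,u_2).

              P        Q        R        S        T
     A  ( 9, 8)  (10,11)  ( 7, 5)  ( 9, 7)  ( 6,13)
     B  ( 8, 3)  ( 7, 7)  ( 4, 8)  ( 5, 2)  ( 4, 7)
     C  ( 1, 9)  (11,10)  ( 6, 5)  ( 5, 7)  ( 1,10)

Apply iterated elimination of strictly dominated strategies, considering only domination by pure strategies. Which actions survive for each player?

Survivors P1:{A,C} P2:{Q,T}

P1 drop B (A beats it: P:9>8 Q:10>7 R:7>4 S:9>5 T:6>4)
P2 drop P (Q beats it: A:11>8 C:10>9)
P2 drop R (Q beats it: A:11>5 C:10>5)
P2 drop S (Q beats it: A:11>7 C:10>7)
P1→{A,C} P2→{Q,T}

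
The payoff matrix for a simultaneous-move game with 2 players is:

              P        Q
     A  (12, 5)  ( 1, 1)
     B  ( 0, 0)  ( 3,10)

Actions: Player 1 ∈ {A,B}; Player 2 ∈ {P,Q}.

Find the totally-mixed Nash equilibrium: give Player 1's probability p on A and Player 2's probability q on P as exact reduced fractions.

P1 mixes 5/7 on A; P2 mixes 1/7 on P

P1 indiff ⇒ q·12+(1-q)·1 = q·0+(1-q)·3 ⇒ q(12) = (1-q)(2) ⇒ q = 1/7
P2 indiff ⇒ p·5+(1-p)·0 = p·1+(1-p)·10 ⇒ p(4) = (1-p)(10) ⇒ p = 5/7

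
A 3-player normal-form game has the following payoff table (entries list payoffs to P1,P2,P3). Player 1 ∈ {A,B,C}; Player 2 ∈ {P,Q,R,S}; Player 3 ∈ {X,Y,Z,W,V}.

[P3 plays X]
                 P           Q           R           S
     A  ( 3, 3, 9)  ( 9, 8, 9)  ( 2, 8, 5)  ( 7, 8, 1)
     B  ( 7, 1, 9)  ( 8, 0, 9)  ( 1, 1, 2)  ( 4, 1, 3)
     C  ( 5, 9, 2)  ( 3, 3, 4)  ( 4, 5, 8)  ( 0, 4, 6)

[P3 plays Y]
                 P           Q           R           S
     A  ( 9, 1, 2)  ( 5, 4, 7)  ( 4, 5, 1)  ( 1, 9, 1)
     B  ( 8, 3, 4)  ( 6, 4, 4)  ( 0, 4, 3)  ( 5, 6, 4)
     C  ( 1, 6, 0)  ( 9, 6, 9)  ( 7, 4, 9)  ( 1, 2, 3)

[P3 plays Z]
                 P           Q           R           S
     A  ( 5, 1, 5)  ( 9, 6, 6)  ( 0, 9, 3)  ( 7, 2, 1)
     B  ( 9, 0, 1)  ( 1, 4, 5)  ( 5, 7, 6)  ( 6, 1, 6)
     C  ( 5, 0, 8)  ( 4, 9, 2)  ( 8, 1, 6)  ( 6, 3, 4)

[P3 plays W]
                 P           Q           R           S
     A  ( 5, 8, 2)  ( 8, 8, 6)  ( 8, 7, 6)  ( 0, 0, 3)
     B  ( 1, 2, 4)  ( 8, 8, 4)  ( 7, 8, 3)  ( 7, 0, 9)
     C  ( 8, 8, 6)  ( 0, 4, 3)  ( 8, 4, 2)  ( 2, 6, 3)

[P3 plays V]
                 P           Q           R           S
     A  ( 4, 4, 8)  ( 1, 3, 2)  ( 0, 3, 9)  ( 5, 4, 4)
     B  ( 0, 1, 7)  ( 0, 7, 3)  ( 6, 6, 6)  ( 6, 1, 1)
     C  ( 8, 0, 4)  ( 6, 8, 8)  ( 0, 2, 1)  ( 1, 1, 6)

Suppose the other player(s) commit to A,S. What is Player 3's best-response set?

u_3(X vs A,S) = 1
u_3(Y vs A,S) = 1
u_3(Z vs A,S) = 1
u_3(W vs A,S) = 3
u_3(V vs A,S) = 4
max payoff 4 at {V}

argmax u_3 = {V}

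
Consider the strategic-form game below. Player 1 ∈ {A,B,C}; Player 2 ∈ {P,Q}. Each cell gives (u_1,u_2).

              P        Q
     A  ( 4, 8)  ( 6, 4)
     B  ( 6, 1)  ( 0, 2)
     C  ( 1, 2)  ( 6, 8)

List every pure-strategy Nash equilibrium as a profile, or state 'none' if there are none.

(A,P): not NE [P1→B gives 6>4]
(A,Q): not NE [P2→P gives 8>4]
(B,P): not NE [P2→Q gives 2>1]
(B,Q): not NE [P1→C gives 6>0]
(C,P): not NE [P1→B gives 6>1; P2→Q gives 8>2]
(C,Q): NE

Nash profiles: (C,Q)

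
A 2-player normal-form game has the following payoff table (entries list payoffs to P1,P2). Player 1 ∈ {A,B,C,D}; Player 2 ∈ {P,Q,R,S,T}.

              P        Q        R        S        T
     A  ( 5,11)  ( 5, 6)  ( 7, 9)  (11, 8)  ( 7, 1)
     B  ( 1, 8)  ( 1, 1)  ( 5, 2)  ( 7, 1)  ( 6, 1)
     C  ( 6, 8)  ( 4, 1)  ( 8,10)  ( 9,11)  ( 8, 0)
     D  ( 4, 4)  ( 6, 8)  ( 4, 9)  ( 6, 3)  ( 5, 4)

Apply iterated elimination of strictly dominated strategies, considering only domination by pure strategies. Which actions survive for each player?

IESDS → P1:{A,C} P2:{P,R,S}

P1 drop B (A beats it: P:5>1 Q:5>1 R:7>5 S:11>7 T:7>6)
P2 drop Q (R beats it: A:9>6 C:10>1 D:9>8)
P1 drop D (A beats it: P:5>4 R:7>4 S:11>6 T:7>5)
P2 drop T (P beats it: A:11>1 C:8>0)
P1→{A,C} P2→{P,R,S}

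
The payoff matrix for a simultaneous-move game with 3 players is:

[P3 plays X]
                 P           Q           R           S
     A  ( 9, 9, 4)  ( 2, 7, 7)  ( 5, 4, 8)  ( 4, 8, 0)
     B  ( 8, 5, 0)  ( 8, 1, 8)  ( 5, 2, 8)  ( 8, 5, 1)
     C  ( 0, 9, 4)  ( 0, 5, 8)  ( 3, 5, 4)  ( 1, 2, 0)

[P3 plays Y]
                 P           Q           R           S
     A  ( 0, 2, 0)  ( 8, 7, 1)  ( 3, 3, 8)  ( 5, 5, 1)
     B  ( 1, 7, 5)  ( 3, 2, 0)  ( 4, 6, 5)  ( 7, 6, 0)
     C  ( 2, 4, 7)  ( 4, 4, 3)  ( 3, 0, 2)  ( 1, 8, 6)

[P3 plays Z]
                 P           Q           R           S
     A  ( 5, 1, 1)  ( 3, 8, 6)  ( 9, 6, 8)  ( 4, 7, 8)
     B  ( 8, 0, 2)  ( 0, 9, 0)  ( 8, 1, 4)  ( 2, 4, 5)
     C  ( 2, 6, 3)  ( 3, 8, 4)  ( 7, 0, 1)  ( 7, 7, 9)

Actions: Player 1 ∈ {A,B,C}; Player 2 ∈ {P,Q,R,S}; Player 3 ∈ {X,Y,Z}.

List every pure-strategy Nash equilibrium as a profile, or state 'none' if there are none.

Nash profiles: (A,P,X)

(A,P,X): NE
(A,P,Y): not NE [P1→C gives 2>0; P2→Q gives 7>2; P3→X gives 4>0]
(A,P,Z): not NE [P1→B gives 8>5; P2→Q gives 8>1; P3→X gives 4>1]
(A,Q,X): not NE [P1→B gives 8>2; P2→P gives 9>7]
(A,Q,Y): not NE [P3→X gives 7>1]
(A,Q,Z): not NE [P3→X gives 7>6]
(A,R,X): not NE [P2→P gives 9>4]
(A,R,Y): not NE [P1→B gives 4>3; P2→Q gives 7>3]
(A,R,Z): not NE [P2→Q gives 8>6]
(A,S,X): not NE [P1→B gives 8>4; P2→P gives 9>8; P3→Z gives 8>0]
(A,S,Y): not NE [P1→B gives 7>5; P2→Q gives 7>5; P3→Z gives 8>1]
(A,S,Z): not NE [P1→C gives 7>4; P2→Q gives 8>7]
(B,P,X): not NE [P1→A gives 9>8; P3→Y gives 5>0]
(B,P,Y): not NE [P1→C gives 2>1]
(B,P,Z): not NE [P2→Q gives 9>0; P3→Y gives 5>2]
(B,Q,X): not NE [P2→S gives 5>1]
(B,Q,Y): not NE [P1→A gives 8>3; P2→P gives 7>2; P3→X gives 8>0]
(B,Q,Z): not NE [P1→C gives 3>0; P3→X gives 8>0]
(B,R,X): not NE [P2→S gives 5>2]
(B,R,Y): not NE [P2→P gives 7>6; P3→X gives 8>5]
(B,R,Z): not NE [P1→A gives 9>8; P2→Q gives 9>1; P3→X gives 8>4]
(B,S,X): not NE [P3→Z gives 5>1]
(B,S,Y): not NE [P2→P gives 7>6; P3→Z gives 5>0]
(B,S,Z): not NE [P1→C gives 7>2; P2→Q gives 9>4]
(C,P,X): not NE [P1→A gives 9>0; P3→Y gives 7>4]
(C,P,Y): not NE [P2→S gives 8>4]
(C,P,Z): not NE [P1→B gives 8>2; P2→Q gives 8>6; P3→Y gives 7>3]
(C,Q,X): not NE [P1→B gives 8>0; P2→P gives 9>5]
(C,Q,Y): not NE [P1→A gives 8>4; P2→S gives 8>4; P3→X gives 8>3]
(C,Q,Z): not NE [P3→X gives 8>4]
(C,R,X): not NE [P1→B gives 5>3; P2→P gives 9>5]
(C,R,Y): not NE [P1→B gives 4>3; P2→S gives 8>0; P3→X gives 4>2]
(C,R,Z): not NE [P1→A gives 9>7; P2→Q gives 8>0; P3→X gives 4>1]
(C,S,X): not NE [P1→B gives 8>1; P2→P gives 9>2; P3→Z gives 9>0]
(C,S,Y): not NE [P1→B gives 7>1; P3→Z gives 9>6]
(C,S,Z): not NE [P2→Q gives 8>7]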